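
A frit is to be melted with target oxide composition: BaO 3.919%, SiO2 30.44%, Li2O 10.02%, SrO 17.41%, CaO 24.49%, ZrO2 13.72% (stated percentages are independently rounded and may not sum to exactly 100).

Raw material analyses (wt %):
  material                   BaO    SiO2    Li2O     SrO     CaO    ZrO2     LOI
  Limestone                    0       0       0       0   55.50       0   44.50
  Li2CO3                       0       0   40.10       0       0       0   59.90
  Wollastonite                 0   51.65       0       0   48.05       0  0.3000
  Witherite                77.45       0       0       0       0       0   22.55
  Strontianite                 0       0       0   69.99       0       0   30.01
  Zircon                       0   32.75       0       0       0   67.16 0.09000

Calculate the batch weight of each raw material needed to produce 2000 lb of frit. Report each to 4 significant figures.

Batch per 2000 lb frit:
  Limestone: 86.33 lb
  Li2CO3: 499.8 lb
  Wollastonite: 919.6 lb
  Witherite: 101.2 lb
  Strontianite: 497.5 lb
  Zircon: 408.6 lb
Total batch = 2513 lb; LOI loss = 513.0 lb; yield = 79.58%

All arithmetic carries full float precision through the solve — intermediates are shown with 4-significant-figure rounding in the printout — exactly one rounding goes into each reported number — all derived quantities (ignition loss, six oxide percentages, yield, the totals, net glass mass) are carried at exact precision using the weight values for 2000 lb of glass, as they appear in question or answer.
The oxide mass targets at 2000 lb frit:
  BaO: 3.919% × 2000 = 78.38 lb
  SiO2: 30.44% × 2000 = 608.8 lb
  Li2O: 10.02% × 2000 = 200.4 lb
  SrO: 17.41% × 2000 = 348.2 lb
  CaO: 24.49% × 2000 = 489.8 lb
  ZrO2: 13.72% × 2000 = 274.4 lb
Checking each oxide sum per the reported batch figures, per the basis as stated (each sum matches its target mass given rounding of the digits):
  BaO: 101.2·0.7745 = 78.38 lb (target 78.38 lb)
  SiO2: 919.6·0.5165 + 408.6·0.3275 = 608.8 lb (target 608.8 lb)
  Li2O: 499.8·0.4010 = 200.4 lb (target 200.4 lb)
  SrO: 497.5·0.6999 = 348.2 lb (target 348.2 lb)
  CaO: 86.33·0.5550 + 919.6·0.4805 = 489.8 lb (target 489.8 lb)
  ZrO2: 408.6·0.6716 = 274.4 lb (target 274.4 lb)
Auditing the glass mass value: whole batch net of LOI = 2000 lb (per-oxide target masses sum to 2000 lb; stated basis 2000 lb — any gap is answer rounding).
Whole-batch sum: Σ batch = 2513 lb; ignition loss, Σ(batch × LOI) = 513.0 lb; as yield: glass ÷ batch → 79.58%.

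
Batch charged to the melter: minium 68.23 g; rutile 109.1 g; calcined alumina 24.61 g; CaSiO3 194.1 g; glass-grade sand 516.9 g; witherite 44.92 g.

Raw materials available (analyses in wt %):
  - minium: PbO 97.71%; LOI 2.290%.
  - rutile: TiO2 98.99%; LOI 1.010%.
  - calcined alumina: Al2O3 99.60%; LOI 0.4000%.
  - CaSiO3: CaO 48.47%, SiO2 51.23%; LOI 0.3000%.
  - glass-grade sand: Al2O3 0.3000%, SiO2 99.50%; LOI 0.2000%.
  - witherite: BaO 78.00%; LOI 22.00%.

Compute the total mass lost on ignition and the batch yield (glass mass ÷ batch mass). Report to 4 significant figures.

LOI loss = 14.26 g; glass = 943.6 g; yield = 98.51%

All arithmetic runs at exact precision through every step — values along the way are shown, with 4-significant-digit rounding, at each printed step — exactly one rounding goes into every reported figure; derived quantities, which include net glass mass, LOI, six oxide percentages, totals, yield, are recomputed at full precision, precisely as stated by the problem or answer text, using the weight values at 943.6 g of glass.
Each material's LOI contribution:
  minium: 68.23 × 0.02290 = 1.562 g
  rutile: 109.1 × 0.01010 = 1.102 g
  calcined alumina: 24.61 × 0.004000 = 0.09844 g
  CaSiO3: 194.1 × 0.003000 = 0.5823 g
  glass-grade sand: 516.9 × 0.002000 = 1.034 g
  witherite: 44.92 × 0.2200 = 9.882 g
Total LOI = 14.26 g
Glass = batch − LOI = 957.9 − 14.26 = 943.6 g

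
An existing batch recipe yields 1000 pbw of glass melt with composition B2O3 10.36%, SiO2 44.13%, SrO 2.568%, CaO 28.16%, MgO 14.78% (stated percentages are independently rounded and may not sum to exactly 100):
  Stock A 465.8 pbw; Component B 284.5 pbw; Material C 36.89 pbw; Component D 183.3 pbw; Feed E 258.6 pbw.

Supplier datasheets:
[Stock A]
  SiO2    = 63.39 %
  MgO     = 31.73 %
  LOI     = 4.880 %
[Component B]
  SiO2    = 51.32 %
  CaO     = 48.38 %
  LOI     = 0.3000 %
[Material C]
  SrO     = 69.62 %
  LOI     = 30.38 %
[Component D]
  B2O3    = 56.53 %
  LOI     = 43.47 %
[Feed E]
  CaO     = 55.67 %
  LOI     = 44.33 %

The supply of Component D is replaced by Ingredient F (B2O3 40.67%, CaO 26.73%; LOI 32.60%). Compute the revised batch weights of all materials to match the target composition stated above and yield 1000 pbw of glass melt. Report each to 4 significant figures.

Revised batch per 1000 pbw glass melt:
  Stock A: 465.8 pbw
  Component B: 284.5 pbw
  Material C: 36.89 pbw
  Ingredient F: 254.7 pbw
  Feed E: 136.2 pbw
Total batch = 1178 pbw; LOI loss = 178.2 pbw

The whole derivation maintains exact precision at each step; values along the way are displayed, with 4-significant-digit rounding, between the steps; a single rounding produces each reported number — all derived quantities, which include the totals, the yield, net glass mass, five oxide percentages, LOI, are computed in exact precision, exactly as shown in the problem or the answer, using the weight values for 1000 pbw of glass.
Per-oxide target masses for 1000 pbw glass melt:
  B2O3: 10.36% × 1000 = 103.6 pbw
  SiO2: 44.13% × 1000 = 441.3 pbw
  SrO: 2.568% × 1000 = 25.68 pbw
  CaO: 28.16% × 1000 = 281.6 pbw
  MgO: 14.78% × 1000 = 147.8 pbw
Oxide-by-oxide audit per the reported batch figures, under the basis named above (sums match the target masses modulo rounding of the values):
  B2O3: 254.7·0.4067 = 103.6 pbw (target 103.6 pbw)
  SiO2: 465.8·0.6339 + 284.5·0.5132 = 441.3 pbw (target 441.3 pbw)
  SrO: 36.89·0.6962 = 25.68 pbw (target 25.68 pbw)
  CaO: 284.5·0.4838 + 254.7·0.2673 + 136.2·0.5567 = 281.5 pbw (target 281.6 pbw)
  MgO: 465.8·0.3173 = 147.8 pbw (target 147.8 pbw)
Mass balance on the glass: net batch after ignition = 999.9 pbw (targets for the oxides total 1000 pbw; with the basis standing at 1000 pbw — a pure rounding effect).
Summing the batch: Σ batch = 1178 pbw; LOI removed, Σ of batch·LOI: 178.2 pbw; yield = glass ÷ total batch = 84.87%.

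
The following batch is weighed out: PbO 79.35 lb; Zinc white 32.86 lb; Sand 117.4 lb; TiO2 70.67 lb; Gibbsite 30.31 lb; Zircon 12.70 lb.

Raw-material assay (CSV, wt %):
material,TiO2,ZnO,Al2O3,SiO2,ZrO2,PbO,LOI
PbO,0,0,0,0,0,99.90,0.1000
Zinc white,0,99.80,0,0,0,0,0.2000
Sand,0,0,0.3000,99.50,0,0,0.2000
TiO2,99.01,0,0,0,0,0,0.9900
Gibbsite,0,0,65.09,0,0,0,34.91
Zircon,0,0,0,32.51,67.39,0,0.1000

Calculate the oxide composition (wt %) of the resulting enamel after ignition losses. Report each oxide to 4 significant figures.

Intermediates are shown with 4-significant-figure rounding in the printout — all internal work maintains full precision from first step to last; a single rounding completes each reported value. The derived quantities (the six compositions, totals, ignition loss, the yield, net glass mass) are re-derived at full float precision starting from the weights on 331.6 lb of glass, precisely as stated by either problem or answer.
Oxide masses out of the charge:
  TiO2: 70.67·0.9901 = 69.97 lb
  ZnO: 32.86·0.9980 = 32.79 lb
  Al2O3: 117.4·0.003000 + 30.31·0.6509 = 20.08 lb
  SiO2: 117.4·0.9950 + 12.70·0.3251 = 120.9 lb
  ZrO2: 12.70·0.6739 = 8.559 lb
  PbO: 79.35·0.9990 = 79.27 lb
LOI: 79.35·0.001000 + 32.86·0.002000 + 117.4·0.002000 + 70.67·0.009900 + 30.31·0.3491 + 12.70·0.001000 = 11.67 lb
The glass mass, total less LOI, = 343.3 − 11.67 = 331.6 lb (matching Σ of the oxides)
oxide / glass × 100 gives the wt %

Glass mass = 331.6 lb (batch 343.3 − LOI 11.67).
Composition: TiO2 21.10%, ZnO 9.889%, Al2O3 6.055%, SiO2 36.47%, ZrO2 2.581%, PbO 23.90%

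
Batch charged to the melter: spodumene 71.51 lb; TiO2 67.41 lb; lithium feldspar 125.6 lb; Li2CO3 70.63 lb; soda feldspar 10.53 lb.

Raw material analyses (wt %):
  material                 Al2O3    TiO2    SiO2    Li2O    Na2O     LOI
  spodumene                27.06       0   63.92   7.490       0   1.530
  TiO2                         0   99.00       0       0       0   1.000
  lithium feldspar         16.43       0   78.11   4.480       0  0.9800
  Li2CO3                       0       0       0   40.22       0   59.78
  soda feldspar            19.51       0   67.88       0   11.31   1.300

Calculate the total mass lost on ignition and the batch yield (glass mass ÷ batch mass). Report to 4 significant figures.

The working math carries exact precision all the way through — the intermediate values are displayed with 4-significant-digit rounding at each printed step — every reported figure is rounded just once — all derived quantities are carried at exact precision (the totals, the five compositions, glass mass, ignition loss, the yield) using the weight values per 300.3 lb of glass, precisely as stated by the problem or the answer.
Material-by-material LOI:
  spodumene: 71.51 × 0.01530 = 1.094 lb
  TiO2: 67.41 × 0.01000 = 0.6741 lb
  lithium feldspar: 125.6 × 0.009800 = 1.231 lb
  Li2CO3: 70.63 × 0.5978 = 42.22 lb
  soda feldspar: 10.53 × 0.01300 = 0.1369 lb
Total LOI = 45.36 lb
Glass = batch − LOI = 345.7 − 45.36 = 300.3 lb

LOI loss = 45.36 lb; glass = 300.3 lb; yield = 86.88%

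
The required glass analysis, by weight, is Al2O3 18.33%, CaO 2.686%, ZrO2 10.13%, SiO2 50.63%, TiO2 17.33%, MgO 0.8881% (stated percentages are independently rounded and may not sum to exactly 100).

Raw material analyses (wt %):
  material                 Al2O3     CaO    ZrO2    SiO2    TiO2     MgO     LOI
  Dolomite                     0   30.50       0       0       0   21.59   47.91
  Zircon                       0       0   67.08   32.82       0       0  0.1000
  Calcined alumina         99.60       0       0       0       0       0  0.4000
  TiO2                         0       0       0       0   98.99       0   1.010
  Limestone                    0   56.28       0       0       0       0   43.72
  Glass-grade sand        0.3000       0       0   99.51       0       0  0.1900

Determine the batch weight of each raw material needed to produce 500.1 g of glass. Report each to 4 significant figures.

Intermediates are displayed rounded to four significant figures alongside each step — all internal work maintains full precision end to end. Each reported number takes just one rounding; derived quantities (net glass mass, LOI, the yield, six oxide percentages, the totals) are rebuilt starting from the weights per 500.1 g of glass at full float precision, as given in the problem or the answer.
Oxide-by-oxide targets in 500.1 g glass:
  Al2O3: 18.33% × 500.1 = 91.67 g
  CaO: 2.686% × 500.1 = 13.43 g
  ZrO2: 10.13% × 500.1 = 50.66 g
  SiO2: 50.63% × 500.1 = 253.2 g
  TiO2: 17.33% × 500.1 = 86.67 g
  MgO: 0.8881% × 500.1 = 4.441 g
Verifying the oxide balance working from each reported weight, for the quoted basis mass (sums match the target masses once rounding is allowed for):
  Al2O3: 91.35·0.9960 + 229.5·0.003000 = 91.67 g (target 91.67 g)
  CaO: 20.57·0.3050 + 12.72·0.5628 = 13.43 g (target 13.43 g)
  ZrO2: 75.52·0.6708 = 50.66 g (target 50.66 g)
  SiO2: 75.52·0.3282 + 229.5·0.9951 = 253.2 g (target 253.2 g)
  TiO2: 87.55·0.9899 = 86.67 g (target 86.67 g)
  MgO: 20.57·0.2159 = 4.441 g (target 4.441 g)
Mass balance on the glass: Σ batch − LOI loss = 500.0 g (the targets, summed, come to 500.1 g; stated basis 500.1 g — gaps are rounding artifacts).
Summing the batch: Σ batch = 517.2 g; LOI removed, Σ of batch·LOI: 17.18 g; yield: glass divided by total = 96.68%.

Batch per 500.1 g glass:
  Dolomite: 20.57 g
  Zircon: 75.52 g
  Calcined alumina: 91.35 g
  TiO2: 87.55 g
  Limestone: 12.72 g
  Glass-grade sand: 229.5 g
Total batch = 517.2 g; LOI loss = 17.18 g; yield = 96.68%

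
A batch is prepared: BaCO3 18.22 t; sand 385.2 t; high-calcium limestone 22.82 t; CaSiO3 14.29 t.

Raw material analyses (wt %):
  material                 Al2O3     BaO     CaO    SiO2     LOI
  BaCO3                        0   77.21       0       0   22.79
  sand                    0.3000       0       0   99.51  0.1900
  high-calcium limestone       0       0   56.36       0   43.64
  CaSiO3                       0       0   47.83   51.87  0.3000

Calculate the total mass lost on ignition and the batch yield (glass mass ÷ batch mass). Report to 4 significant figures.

LOI loss = 14.89 t; glass = 425.6 t; yield = 96.62%

All internal work runs at full precision in every operation; intermediates are shown, rounded to 4 significant digits, at each printed step. Every reported number is rounded exactly once — all derived quantities, which include LOI, yield, glass mass, the totals, the four compositions, are rebuilt at full float precision, as set out in the question or the answer, from the weighed amounts per 425.6 t of glass.
Ignition loss by material:
  BaCO3: 18.22 × 0.2279 = 4.152 t
  sand: 385.2 × 0.001900 = 0.7319 t
  high-calcium limestone: 22.82 × 0.4364 = 9.959 t
  CaSiO3: 14.29 × 0.003000 = 0.04287 t
Total LOI = 14.89 t
Glass = batch − LOI = 440.5 − 14.89 = 425.6 t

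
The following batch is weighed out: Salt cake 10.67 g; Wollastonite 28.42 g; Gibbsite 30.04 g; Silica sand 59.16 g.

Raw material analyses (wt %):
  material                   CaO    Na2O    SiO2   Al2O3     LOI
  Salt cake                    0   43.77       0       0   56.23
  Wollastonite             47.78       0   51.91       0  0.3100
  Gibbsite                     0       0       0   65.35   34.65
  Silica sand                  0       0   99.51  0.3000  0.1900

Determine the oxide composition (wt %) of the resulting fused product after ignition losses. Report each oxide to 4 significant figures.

Glass mass = 111.7 g (batch 128.3 − LOI 16.61).
Composition: CaO 12.16%, Na2O 4.182%, SiO2 65.92%, Al2O3 17.74%

All arithmetic keeps exact precision at all times. Values along the way are printed, rounded to four significant digits, as written. Every reported figure receives exactly one rounding; the derived quantities, which include yield, LOI, four oxide percentages, glass mass, totals, are recomputed at full precision, exactly as shown in the problem or answer text, using the weight values per 111.7 g of glass.
Per-oxide mass from batch:
  CaO: 28.42·0.4778 = 13.58 g
  Na2O: 10.67·0.4377 = 4.670 g
  SiO2: 28.42·0.5191 + 59.16·0.9951 = 73.62 g
  Al2O3: 30.04·0.6535 + 59.16·0.003000 = 19.81 g
LOI: 10.67·0.5623 + 28.42·0.003100 + 30.04·0.3465 + 59.16·0.001900 = 16.61 g
Glass = total batch minus LOI = 128.3 − 16.61 = 111.7 g (= the summed oxide contributions)
percent share: oxide ÷ glass, ×100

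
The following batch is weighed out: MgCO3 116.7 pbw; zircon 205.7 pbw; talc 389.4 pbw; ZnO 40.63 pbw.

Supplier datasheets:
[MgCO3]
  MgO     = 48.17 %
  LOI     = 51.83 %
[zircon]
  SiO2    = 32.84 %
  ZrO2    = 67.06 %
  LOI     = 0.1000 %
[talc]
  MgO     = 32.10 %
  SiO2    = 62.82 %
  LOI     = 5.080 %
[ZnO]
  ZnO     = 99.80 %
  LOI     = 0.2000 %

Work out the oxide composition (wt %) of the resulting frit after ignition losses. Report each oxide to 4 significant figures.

Glass mass = 671.9 pbw (batch 752.4 − LOI 80.55).
Composition: MgO 26.97%, SiO2 46.46%, ZrO2 20.53%, ZnO 6.035%

All internal work holds exact precision throughout. Intermediates are displayed (rounded to four significant figures) in the working; a single rounding finalizes every reported result; derived quantities, including the totals, net glass mass, the yield, the four compositions, ignition loss, are carried starting from the weights on 671.9 pbw of glass at exact precision exactly as shown in the problem or answer text.
Delivered oxide masses:
  MgO: 116.7·0.4817 + 389.4·0.3210 = 181.2 pbw
  SiO2: 205.7·0.3284 + 389.4·0.6282 = 312.2 pbw
  ZrO2: 205.7·0.6706 = 137.9 pbw
  ZnO: 40.63·0.9980 = 40.55 pbw
LOI: 116.7·0.5183 + 205.7·0.001000 + 389.4·0.05080 + 40.63·0.002000 = 80.55 pbw
Glass = total batch minus LOI = 752.4 − 80.55 = 671.9 pbw (consistent with Σ oxide mass)
wt % = oxide mass / glass mass × 100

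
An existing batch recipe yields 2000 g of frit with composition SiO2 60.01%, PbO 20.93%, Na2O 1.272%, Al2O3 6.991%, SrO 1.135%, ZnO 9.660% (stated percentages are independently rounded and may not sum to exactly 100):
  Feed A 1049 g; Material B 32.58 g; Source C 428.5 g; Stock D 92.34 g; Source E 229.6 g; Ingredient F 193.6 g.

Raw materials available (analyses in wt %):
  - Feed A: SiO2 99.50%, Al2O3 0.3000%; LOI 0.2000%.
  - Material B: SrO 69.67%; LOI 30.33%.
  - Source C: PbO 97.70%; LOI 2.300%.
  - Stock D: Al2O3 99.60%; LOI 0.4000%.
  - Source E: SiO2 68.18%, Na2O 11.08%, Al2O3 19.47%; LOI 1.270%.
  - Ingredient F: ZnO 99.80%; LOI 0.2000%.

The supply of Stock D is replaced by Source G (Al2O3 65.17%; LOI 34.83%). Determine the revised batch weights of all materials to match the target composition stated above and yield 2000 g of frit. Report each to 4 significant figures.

All arithmetic keeps full float precision from first step to last; intermediates are shown (rounded to four significant figures) within the worked lines — a single rounding produces each reported result — all derived quantities (the six compositions, LOI, the yield, totals, net glass mass) are carried using the weight values per 2000 g of glass in exact precision as set out in the problem or the answer.
Target oxide masses per 2000 g frit:
  SiO2: 60.01% × 2000 = 1200 g
  PbO: 20.93% × 2000 = 418.6 g
  Na2O: 1.272% × 2000 = 25.44 g
  Al2O3: 6.991% × 2000 = 139.8 g
  SrO: 1.135% × 2000 = 22.70 g
  ZnO: 9.660% × 2000 = 193.2 g
A balance pass over the oxides, from the weights as reported, against the basis in use (every target is met by its sum given rounding of the digits):
  SiO2: 1049·0.9950 + 229.6·0.6818 = 1200 g (target 1200 g)
  PbO: 428.5·0.9770 = 418.6 g (target 418.6 g)
  Na2O: 229.6·0.1108 = 25.44 g (target 25.44 g)
  Al2O3: 1049·0.003000 + 141.1·0.6517 + 229.6·0.1947 = 139.8 g (target 139.8 g)
  SrO: 32.58·0.6967 = 22.70 g (target 22.70 g)
  ZnO: 193.6·0.9980 = 193.2 g (target 193.2 g)
The glass-mass cross-check: Σ batch − LOI loss = 2000 g (the Σ of target masses is 2000 g; versus the stated basis of 2000 g — deltas are rounding alone).
Summing the batch: Σ batch = 2074 g; ignition loss, Σ(batch × LOI) = 74.28 g; yield: glass divided by total = 96.42%.

Revised batch per 2000 g frit:
  Feed A: 1049 g
  Material B: 32.58 g
  Source C: 428.5 g
  Source G: 141.1 g
  Source E: 229.6 g
  Ingredient F: 193.6 g
Total batch = 2074 g; LOI loss = 74.28 g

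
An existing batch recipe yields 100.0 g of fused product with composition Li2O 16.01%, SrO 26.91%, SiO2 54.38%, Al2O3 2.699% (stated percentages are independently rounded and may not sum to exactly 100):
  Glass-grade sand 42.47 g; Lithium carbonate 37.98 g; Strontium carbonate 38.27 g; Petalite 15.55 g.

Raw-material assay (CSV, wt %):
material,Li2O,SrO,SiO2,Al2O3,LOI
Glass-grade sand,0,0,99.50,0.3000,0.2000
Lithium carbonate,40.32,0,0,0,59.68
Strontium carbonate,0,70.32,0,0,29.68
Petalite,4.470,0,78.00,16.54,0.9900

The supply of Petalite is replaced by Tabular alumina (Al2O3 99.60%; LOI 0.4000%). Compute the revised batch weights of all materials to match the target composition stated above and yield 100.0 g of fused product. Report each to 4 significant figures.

Revised batch per 100.0 g fused product:
  Glass-grade sand: 54.65 g
  Lithium carbonate: 39.71 g
  Strontium carbonate: 38.27 g
  Tabular alumina: 2.545 g
Total batch = 135.2 g; LOI loss = 35.18 g

Intermediates appear, with 4-significant-figure rounding, when written out — every computation carries full precision all the way through — a single rounding yields every reported result. Derived quantities (the four compositions, glass mass, totals, LOI, the yield) are recomputed using the weight values for 100.0 g of glass in exact precision as they appear in the question or the answer.
The oxide mass targets at 100.0 g fused product:
  Li2O: 16.01% × 100.0 = 16.01 g
  SrO: 26.91% × 100.0 = 26.91 g
  SiO2: 54.38% × 100.0 = 54.38 g
  Al2O3: 2.699% × 100.0 = 2.699 g
Sums-versus-targets review from the weights as reported, under the basis named above (sum by sum, the targets are met up to rounding of the answer):
  Li2O: 39.71·0.4032 = 16.01 g (target 16.01 g)
  SrO: 38.27·0.7032 = 26.91 g (target 26.91 g)
  SiO2: 54.65·0.9950 = 54.38 g (target 54.38 g)
  Al2O3: 54.65·0.003000 + 2.545·0.9960 = 2.699 g (target 2.699 g)
Auditing the glass mass value: Σ batch − LOI loss = 100.0 g (the targets, summed, come to 100.0 g; versus the stated basis of 100.0 g — gaps are rounding artifacts).
Total batch = Σ batch = 135.2 g; ignition loss, Σ(batch × LOI) = 35.18 g; glass ÷ batch gives a yield of 73.98%.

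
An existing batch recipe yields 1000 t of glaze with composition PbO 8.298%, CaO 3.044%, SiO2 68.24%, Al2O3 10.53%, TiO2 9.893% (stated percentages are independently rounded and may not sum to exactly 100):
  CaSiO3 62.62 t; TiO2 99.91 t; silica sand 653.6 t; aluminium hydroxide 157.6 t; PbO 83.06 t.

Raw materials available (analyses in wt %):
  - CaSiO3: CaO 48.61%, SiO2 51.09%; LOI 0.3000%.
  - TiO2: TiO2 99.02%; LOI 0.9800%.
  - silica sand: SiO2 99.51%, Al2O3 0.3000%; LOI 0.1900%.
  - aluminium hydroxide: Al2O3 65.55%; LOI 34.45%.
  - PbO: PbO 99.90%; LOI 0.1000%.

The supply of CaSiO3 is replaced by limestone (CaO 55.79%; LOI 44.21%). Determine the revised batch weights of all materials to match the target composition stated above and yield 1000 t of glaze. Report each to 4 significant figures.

Revised batch per 1000 t glaze:
  limestone: 54.56 t
  TiO2: 99.91 t
  silica sand: 685.8 t
  aluminium hydroxide: 157.5 t
  PbO: 83.06 t
Total batch = 1081 t; LOI loss = 80.74 t

All internal work keeps exact precision from start to finish — the intermediate values are displayed rounded to four significant digits in the printout — each reported value is rounded once only; all derived quantities, which include five oxide percentages, ignition loss, the totals, the yield, glass mass, are rebuilt at full precision, as written in the problem or answer text, from the weighed amounts per 1000 t of glass.
Oxide mass targets, per 1000 t glaze:
  PbO: 8.298% × 1000 = 82.98 t
  CaO: 3.044% × 1000 = 30.44 t
  SiO2: 68.24% × 1000 = 682.4 t
  Al2O3: 10.53% × 1000 = 105.3 t
  TiO2: 9.893% × 1000 = 98.93 t
Oxide-by-oxide audit from the weights as reported, at the basis given (summed amounts equal target values within answer rounding):
  PbO: 83.06·0.9990 = 82.98 t (target 82.98 t)
  CaO: 54.56·0.5579 = 30.44 t (target 30.44 t)
  SiO2: 685.8·0.9951 = 682.4 t (target 682.4 t)
  Al2O3: 685.8·0.003000 + 157.5·0.6555 = 105.3 t (target 105.3 t)
  TiO2: 99.91·0.9902 = 98.93 t (target 98.93 t)
Glass-mass bookkeeping: total batch − LOI = 1000 t (the Σ of target masses is 1000 t; against the stated basis, 1000 t — differing by rounding only).
Whole-batch sum: Σ batch = 1081 t; ignition loss, Σ(batch × LOI) = 80.74 t; yield, glass over the total, = 92.53%.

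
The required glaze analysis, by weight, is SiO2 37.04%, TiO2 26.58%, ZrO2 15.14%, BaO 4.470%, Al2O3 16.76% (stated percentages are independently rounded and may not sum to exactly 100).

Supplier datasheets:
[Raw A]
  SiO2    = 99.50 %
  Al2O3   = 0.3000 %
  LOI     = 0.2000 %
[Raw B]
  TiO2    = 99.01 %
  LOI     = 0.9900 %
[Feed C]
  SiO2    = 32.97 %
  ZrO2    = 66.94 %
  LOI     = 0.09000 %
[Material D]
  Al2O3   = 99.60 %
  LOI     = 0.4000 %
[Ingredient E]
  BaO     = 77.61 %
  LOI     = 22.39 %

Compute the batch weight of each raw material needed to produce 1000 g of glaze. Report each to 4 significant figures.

Batch per 1000 g glaze:
  Raw A: 297.3 g
  Raw B: 268.5 g
  Feed C: 226.2 g
  Material D: 167.4 g
  Ingredient E: 57.60 g
Total batch = 1017 g; LOI loss = 17.02 g; yield = 98.33%

Each numeric step holds full precision in all steps; in-progress results are shown (rounded to four significant digits) as written. Every reported result takes just one rounding; the derived quantities are re-derived in full precision (ignition loss, yield, the five compositions, totals, net glass mass) using the weight values on 1000 g of glass as given in the problem or answer text.
The oxide mass targets at 1000 g glaze:
  SiO2: 37.04% × 1000 = 370.4 g
  TiO2: 26.58% × 1000 = 265.8 g
  ZrO2: 15.14% × 1000 = 151.4 g
  BaO: 4.470% × 1000 = 44.70 g
  Al2O3: 16.76% × 1000 = 167.6 g
Verifying the oxide balance given the weights on record, relative to the basis at hand (each sum matches its target mass modulo rounding of the values):
  SiO2: 297.3·0.9950 + 226.2·0.3297 = 370.4 g (target 370.4 g)
  TiO2: 268.5·0.9901 = 265.8 g (target 265.8 g)
  ZrO2: 226.2·0.6694 = 151.4 g (target 151.4 g)
  BaO: 57.60·0.7761 = 44.70 g (target 44.70 g)
  Al2O3: 297.3·0.003000 + 167.4·0.9960 = 167.6 g (target 167.6 g)
Auditing the glass mass value: the batch minus its LOI: 1000 g (the targets, summed, come to 999.9 g; the stated basis being 1000 g — any gap is answer rounding).
Batch total: Σ batch = 1017 g; LOI loss = Σ batch·LOI = 17.02 g; as yield: glass ÷ batch → 98.33%.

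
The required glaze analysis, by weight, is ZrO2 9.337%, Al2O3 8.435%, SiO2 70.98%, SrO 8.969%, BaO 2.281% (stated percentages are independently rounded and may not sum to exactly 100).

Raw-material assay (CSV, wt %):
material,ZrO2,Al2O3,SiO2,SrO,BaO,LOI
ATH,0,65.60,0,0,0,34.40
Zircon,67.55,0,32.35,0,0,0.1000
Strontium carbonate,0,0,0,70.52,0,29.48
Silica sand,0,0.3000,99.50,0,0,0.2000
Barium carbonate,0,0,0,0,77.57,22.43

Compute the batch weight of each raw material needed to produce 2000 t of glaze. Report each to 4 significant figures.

Batch per 2000 t glaze:
  ATH: 251.1 t
  Zircon: 276.4 t
  Strontium carbonate: 254.4 t
  Silica sand: 1337 t
  Barium carbonate: 58.81 t
Total batch = 2178 t; LOI loss = 177.5 t; yield = 91.85%

Rounding to 4 significant figures extends to every intermediate as printed. The working math carries exact precision all the way through — every reported number is rounded only once. All derived quantities, including net glass mass, five oxide percentages, ignition loss, the totals, the yield, are computed starting from the weights for 2000 t of glass in full float precision, as quoted within the problem or the answer.
Oxide mass targets, per 2000 t glaze:
  ZrO2: 9.337% × 2000 = 186.7 t
  Al2O3: 8.435% × 2000 = 168.7 t
  SiO2: 70.98% × 2000 = 1420 t
  SrO: 8.969% × 2000 = 179.4 t
  BaO: 2.281% × 2000 = 45.62 t
Mass-balance tally per oxide working from each reported weight, at the basis given (delivered sums recover each target given rounding of the digits):
  ZrO2: 276.4·0.6755 = 186.7 t (target 186.7 t)
  Al2O3: 251.1·0.6560 + 1337·0.003000 = 168.7 t (target 168.7 t)
  SiO2: 276.4·0.3235 + 1337·0.9950 = 1420 t (target 1420 t)
  SrO: 254.4·0.7052 = 179.4 t (target 179.4 t)
  BaO: 58.81·0.7757 = 45.62 t (target 45.62 t)
The glass-mass cross-check: the batch minus its LOI: 2000 t (the Σ of target masses is 2000 t; versus the stated basis of 2000 t — rounding explains the deltas).
Batch grand total — Σ batch = 2178 t; ignition loss, Σ(batch × LOI) = 177.5 t; yield, glass over the total, = 91.85%.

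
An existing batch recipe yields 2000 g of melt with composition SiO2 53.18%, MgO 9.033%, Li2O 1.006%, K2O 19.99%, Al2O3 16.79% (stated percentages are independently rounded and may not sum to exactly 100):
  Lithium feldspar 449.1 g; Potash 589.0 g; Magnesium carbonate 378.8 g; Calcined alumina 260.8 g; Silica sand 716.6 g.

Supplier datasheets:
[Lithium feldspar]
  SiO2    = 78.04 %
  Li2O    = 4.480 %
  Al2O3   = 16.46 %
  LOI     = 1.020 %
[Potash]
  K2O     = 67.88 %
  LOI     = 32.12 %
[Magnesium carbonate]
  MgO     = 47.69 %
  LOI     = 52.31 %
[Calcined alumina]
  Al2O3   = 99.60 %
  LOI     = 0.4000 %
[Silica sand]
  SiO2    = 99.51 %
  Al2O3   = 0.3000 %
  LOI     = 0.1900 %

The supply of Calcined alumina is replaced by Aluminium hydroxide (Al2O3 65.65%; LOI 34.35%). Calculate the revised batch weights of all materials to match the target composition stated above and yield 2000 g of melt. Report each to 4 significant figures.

Revised batch per 2000 g melt:
  Lithium feldspar: 449.1 g
  Potash: 589.0 g
  Magnesium carbonate: 378.8 g
  Aluminium hydroxide: 395.6 g
  Silica sand: 716.6 g
Total batch = 2529 g; LOI loss = 529.2 g

Mid-chain values are printed with 4-significant-figure rounding between the steps; every computation maintains full float precision from first step to last; a single rounding completes every reported figure; derived quantities, which include the yield, net glass mass, the five compositions, LOI, totals, are recomputed in full float precision, precisely as stated by problem or answer, from the weighed amounts per 2000 g of glass.
Target oxide masses per 2000 g melt:
  SiO2: 53.18% × 2000 = 1064 g
  MgO: 9.033% × 2000 = 180.7 g
  Li2O: 1.006% × 2000 = 20.12 g
  K2O: 19.99% × 2000 = 399.8 g
  Al2O3: 16.79% × 2000 = 335.8 g
Verifying the oxide balance from the weights as reported, for the quoted basis mass (every target is met by its sum net of answer rounding effects):
  SiO2: 449.1·0.7804 + 716.6·0.9951 = 1064 g (target 1064 g)
  MgO: 378.8·0.4769 = 180.6 g (target 180.7 g)
  Li2O: 449.1·0.04480 = 20.12 g (target 20.12 g)
  K2O: 589.0·0.6788 = 399.8 g (target 399.8 g)
  Al2O3: 449.1·0.1646 + 395.6·0.6565 + 716.6·0.003000 = 335.8 g (target 335.8 g)
Glass-mass sanity pass: net batch after ignition = 2000 g (oxide target masses add up to 2000 g; against the stated basis, 2000 g — differing by rounding only).
Summing the batch: Σ batch = 2529 g; ignition loss, Σ(batch × LOI) = 529.2 g; glass ÷ batch gives a yield of 79.08%.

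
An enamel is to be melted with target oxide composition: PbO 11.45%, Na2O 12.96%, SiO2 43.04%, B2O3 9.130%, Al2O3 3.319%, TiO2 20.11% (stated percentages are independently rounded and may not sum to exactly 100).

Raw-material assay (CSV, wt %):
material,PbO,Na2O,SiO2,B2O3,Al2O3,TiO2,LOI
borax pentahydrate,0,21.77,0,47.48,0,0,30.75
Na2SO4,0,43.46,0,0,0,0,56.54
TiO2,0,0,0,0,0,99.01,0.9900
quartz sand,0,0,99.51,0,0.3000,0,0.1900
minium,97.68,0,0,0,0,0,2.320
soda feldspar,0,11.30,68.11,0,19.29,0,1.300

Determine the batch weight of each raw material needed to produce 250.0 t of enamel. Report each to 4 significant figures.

Batch per 250.0 t enamel:
  borax pentahydrate: 48.07 t
  Na2SO4: 39.61 t
  TiO2: 50.78 t
  quartz sand: 79.54 t
  minium: 29.30 t
  soda feldspar: 41.78 t
Total batch = 289.1 t; LOI loss = 39.05 t; yield = 86.49%

The intermediate values appear, rounded to four significant figures, alongside each step — the working math maintains full precision end to end. A single rounding completes every reported figure; derived quantities are re-derived using the weight values per 250.0 t of glass at full float precision (yield, ignition loss, the six compositions, glass mass, the totals), as given in question or answer.
Target oxide masses per 250.0 t enamel:
  PbO: 11.45% × 250.0 = 28.62 t
  Na2O: 12.96% × 250.0 = 32.40 t
  SiO2: 43.04% × 250.0 = 107.6 t
  B2O3: 9.130% × 250.0 = 22.82 t
  Al2O3: 3.319% × 250.0 = 8.298 t
  TiO2: 20.11% × 250.0 = 50.28 t
Balance tally, oxide-wise, from the weights as reported, versus the basis set out (target by target, the sums agree once rounding is allowed for):
  PbO: 29.30·0.9768 = 28.62 t (target 28.62 t)
  Na2O: 48.07·0.2177 + 39.61·0.4346 + 41.78·0.1130 = 32.40 t (target 32.40 t)
  SiO2: 79.54·0.9951 + 41.78·0.6811 = 107.6 t (target 107.6 t)
  B2O3: 48.07·0.4748 = 22.82 t (target 22.82 t)
  Al2O3: 79.54·0.003000 + 41.78·0.1929 = 8.298 t (target 8.298 t)
  TiO2: 50.78·0.9901 = 50.28 t (target 50.28 t)
Glass-mass closure: the batch minus its LOI: 250.0 t (targets for the oxides total 250.0 t; against the stated basis, 250.0 t — a pure rounding effect).
Total batch = Σ batch = 289.1 t; the LOI term Σ batch·LOI equals 39.05 t; yield = glass ÷ total batch = 86.49%.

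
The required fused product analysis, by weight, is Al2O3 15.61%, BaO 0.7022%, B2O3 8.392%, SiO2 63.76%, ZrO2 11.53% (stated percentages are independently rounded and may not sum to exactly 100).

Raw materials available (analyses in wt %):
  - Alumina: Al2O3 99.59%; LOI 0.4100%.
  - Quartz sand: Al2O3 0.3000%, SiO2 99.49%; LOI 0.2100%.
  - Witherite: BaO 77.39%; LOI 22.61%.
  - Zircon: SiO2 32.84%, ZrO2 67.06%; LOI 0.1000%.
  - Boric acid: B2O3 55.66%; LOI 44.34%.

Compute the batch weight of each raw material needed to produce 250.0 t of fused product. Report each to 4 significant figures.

Full float precision is carried from start to finish. The intermediate values are rounded off to 4 significant figures when quoted — exactly one rounding goes into each reported number. Derived quantities (yield, the totals, five oxide percentages, net glass mass, LOI) are rebuilt in exact precision from the weighed amounts at 250.0 t of glass, exactly as printed in the problem or answer text.
Target oxide masses per 250.0 t fused product:
  Al2O3: 15.61% × 250.0 = 39.02 t
  BaO: 0.7022% × 250.0 = 1.756 t
  B2O3: 8.392% × 250.0 = 20.98 t
  SiO2: 63.76% × 250.0 = 159.4 t
  ZrO2: 11.53% × 250.0 = 28.82 t
Balance tally, oxide-wise, given the weights on record, under the basis named above (each sum matches its target mass up to rounding of the answer):
  Al2O3: 38.75·0.9959 + 146.0·0.003000 = 39.03 t (target 39.02 t)
  BaO: 2.268·0.7739 = 1.755 t (target 1.756 t)
  B2O3: 37.69·0.5566 = 20.98 t (target 20.98 t)
  SiO2: 146.0·0.9949 + 42.98·0.3284 = 159.4 t (target 159.4 t)
  ZrO2: 42.98·0.6706 = 28.82 t (target 28.82 t)
Auditing the glass mass value: Σ batch − LOI loss = 250.0 t (the targets, summed, come to 250.0 t; basis as stated: 250.0 t — deltas are rounding alone).
Batch total: Σ batch = 267.7 t; Σ batch·LOI gives LOI loss = 17.73 t; as yield: glass ÷ batch → 93.38%.

Batch per 250.0 t fused product:
  Alumina: 38.75 t
  Quartz sand: 146.0 t
  Witherite: 2.268 t
  Zircon: 42.98 t
  Boric acid: 37.69 t
Total batch = 267.7 t; LOI loss = 17.73 t; yield = 93.38%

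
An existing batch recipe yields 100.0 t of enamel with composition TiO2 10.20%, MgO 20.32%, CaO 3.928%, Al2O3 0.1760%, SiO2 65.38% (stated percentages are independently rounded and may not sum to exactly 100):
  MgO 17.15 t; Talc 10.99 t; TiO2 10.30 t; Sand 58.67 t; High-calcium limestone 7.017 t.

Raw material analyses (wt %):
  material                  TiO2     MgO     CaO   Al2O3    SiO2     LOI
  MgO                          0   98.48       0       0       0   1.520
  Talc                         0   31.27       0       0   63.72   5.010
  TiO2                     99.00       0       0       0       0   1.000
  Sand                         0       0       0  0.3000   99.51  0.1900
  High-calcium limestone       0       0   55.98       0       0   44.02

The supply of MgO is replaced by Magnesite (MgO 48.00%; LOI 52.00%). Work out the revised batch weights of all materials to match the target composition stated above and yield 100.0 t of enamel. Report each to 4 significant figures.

Revised batch per 100.0 t enamel:
  Magnesite: 35.18 t
  Talc: 10.99 t
  TiO2: 10.30 t
  Sand: 58.67 t
  High-calcium limestone: 7.017 t
Total batch = 122.2 t; LOI loss = 22.15 t

The intermediate values are shown rounded off to 4 significant digits within the worked lines. Full float precision is held through the solve. Every reported result sees exactly one rounding — derived quantities (yield, the five compositions, ignition loss, totals, net glass mass) are carried from the batch weights per 100.0 t of glass in exact precision, as they appear in problem or answer.
Oxide-by-oxide targets in 100.0 t enamel:
  TiO2: 10.20% × 100.0 = 10.20 t
  MgO: 20.32% × 100.0 = 20.32 t
  CaO: 3.928% × 100.0 = 3.928 t
  Al2O3: 0.1760% × 100.0 = 0.1760 t
  SiO2: 65.38% × 100.0 = 65.38 t
Verifying the oxide balance with the batch weights as given, per the basis as stated (summed amounts equal target values once rounding is allowed for):
  TiO2: 10.30·0.9900 = 10.20 t (target 10.20 t)
  MgO: 35.18·0.4800 + 10.99·0.3127 = 20.32 t (target 20.32 t)
  CaO: 7.017·0.5598 = 3.928 t (target 3.928 t)
  Al2O3: 58.67·0.003000 = 0.1760 t (target 0.1760 t)
  SiO2: 10.99·0.6372 + 58.67·0.9951 = 65.39 t (target 65.38 t)
Glass-mass closure: the batch minus its LOI: 100.0 t (summing oxide targets gives 100.0 t; the stated basis being 100.0 t — any gap is answer rounding).
Summing the batch: Σ batch = 122.2 t; ignition loss, Σ(batch × LOI) = 22.15 t; as yield: glass ÷ batch → 81.87%.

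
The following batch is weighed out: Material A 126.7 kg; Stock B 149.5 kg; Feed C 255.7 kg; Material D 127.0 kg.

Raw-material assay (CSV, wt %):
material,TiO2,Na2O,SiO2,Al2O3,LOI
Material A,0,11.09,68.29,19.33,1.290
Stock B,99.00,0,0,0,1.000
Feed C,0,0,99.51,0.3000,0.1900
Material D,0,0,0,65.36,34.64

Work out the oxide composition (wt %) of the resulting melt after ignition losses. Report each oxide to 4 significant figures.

In-progress results are displayed, rounded to four significant figures, at each printed step; all internal work maintains exact precision from first step to last. A single rounding produces each reported figure; all derived quantities (the four compositions, net glass mass, the yield, ignition loss, the totals) are re-derived starting from the weights per 611.3 kg of glass at full precision, exactly as printed in the problem or the answer.
Oxide masses out of the charge:
  TiO2: 149.5·0.9900 = 148.0 kg
  Na2O: 126.7·0.1109 = 14.05 kg
  SiO2: 126.7·0.6829 + 255.7·0.9951 = 341.0 kg
  Al2O3: 126.7·0.1933 + 255.7·0.003000 + 127.0·0.6536 = 108.3 kg
LOI: 126.7·0.01290 + 149.5·0.01000 + 255.7·0.001900 + 127.0·0.3464 = 47.61 kg
Net of LOI, the glass mass = 658.9 − 47.61 = 611.3 kg (equal to the oxide-mass sum)
each wt % is 100 × oxide ÷ glass

Glass mass = 611.3 kg (batch 658.9 − LOI 47.61).
Composition: TiO2 24.21%, Na2O 2.299%, SiO2 55.78%, Al2O3 17.71%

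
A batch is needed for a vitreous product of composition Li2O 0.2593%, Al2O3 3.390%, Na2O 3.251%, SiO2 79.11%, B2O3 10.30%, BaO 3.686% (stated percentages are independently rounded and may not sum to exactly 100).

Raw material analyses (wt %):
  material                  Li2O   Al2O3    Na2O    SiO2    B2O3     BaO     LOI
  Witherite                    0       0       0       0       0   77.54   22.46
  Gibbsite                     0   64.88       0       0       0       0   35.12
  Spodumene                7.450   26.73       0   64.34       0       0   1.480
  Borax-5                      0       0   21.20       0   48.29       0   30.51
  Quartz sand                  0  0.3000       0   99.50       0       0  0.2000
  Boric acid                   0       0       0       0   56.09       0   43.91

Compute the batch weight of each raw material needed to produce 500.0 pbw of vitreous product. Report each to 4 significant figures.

In-progress results are printed rounded to 4 significant digits when written out. Full precision is kept end to end — each reported number is rounded once only; derived quantities (net glass mass, LOI, six oxide percentages, the totals, the yield) are carried in full precision from the weighed amounts at 500.0 pbw of glass, precisely as stated by either problem or answer.
Target masses of each oxide per 500.0 pbw vitreous product:
  Li2O: 0.2593% × 500.0 = 1.296 pbw
  Al2O3: 3.390% × 500.0 = 16.95 pbw
  Na2O: 3.251% × 500.0 = 16.26 pbw
  SiO2: 79.11% × 500.0 = 395.6 pbw
  B2O3: 10.30% × 500.0 = 51.50 pbw
  BaO: 3.686% × 500.0 = 18.43 pbw
Sums-versus-targets review given the weights on record, per the basis as stated (oxide sums agree with the targets net of answer rounding effects):
  Li2O: 17.40·0.07450 = 1.296 pbw (target 1.296 pbw)
  Al2O3: 17.17·0.6488 + 17.40·0.2673 + 386.3·0.003000 = 16.95 pbw (target 16.95 pbw)
  Na2O: 76.67·0.2120 = 16.25 pbw (target 16.26 pbw)
  SiO2: 17.40·0.6434 + 386.3·0.9950 = 395.6 pbw (target 395.6 pbw)
  B2O3: 76.67·0.4829 + 25.80·0.5609 = 51.50 pbw (target 51.50 pbw)
  BaO: 23.77·0.7754 = 18.43 pbw (target 18.43 pbw)
Glass mass check: batch Σ − ignition loss = 500.0 pbw (oxide target masses add up to 500.0 pbw; with the basis standing at 500.0 pbw — gaps are rounding artifacts).
Total batch = Σ batch = 547.1 pbw; ignition loss, Σ(batch × LOI) = 47.12 pbw; yield = glass ÷ total batch = 91.39%.

Batch per 500.0 pbw vitreous product:
  Witherite: 23.77 pbw
  Gibbsite: 17.17 pbw
  Spodumene: 17.40 pbw
  Borax-5: 76.67 pbw
  Quartz sand: 386.3 pbw
  Boric acid: 25.80 pbw
Total batch = 547.1 pbw; LOI loss = 47.12 pbw; yield = 91.39%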